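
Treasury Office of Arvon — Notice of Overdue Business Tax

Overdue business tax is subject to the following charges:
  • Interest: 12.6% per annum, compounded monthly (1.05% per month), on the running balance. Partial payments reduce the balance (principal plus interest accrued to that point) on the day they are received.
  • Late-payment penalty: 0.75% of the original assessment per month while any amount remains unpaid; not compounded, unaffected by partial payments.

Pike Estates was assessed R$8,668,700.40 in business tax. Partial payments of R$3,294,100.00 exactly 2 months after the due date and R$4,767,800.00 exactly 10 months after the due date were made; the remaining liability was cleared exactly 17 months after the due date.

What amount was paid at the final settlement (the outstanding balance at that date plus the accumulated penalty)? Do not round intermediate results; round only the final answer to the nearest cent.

R$2,476,070.61

Balance at month 2: R$8,668,700.4000 × (1 + 0.0105)^2 = R$8,851,698.8326…
After R$3,294,100.00 payment: R$8,851,698.8326… − R$3,294,100.00 = R$5,557,598.8326…
Balance at month 10: R$5,557,598.8326… × (1 + 0.0105)^8 = R$6,041,958.4933…
After R$4,767,800.00 payment: R$6,041,958.4933… − R$4,767,800.00 = R$1,274,158.4933…
Balance at month 17: R$1,274,158.4933… × (1 + 0.0105)^7 = R$1,370,811.3084…
Penalty: 17 × 0.75% × R$8,668,700.40 = R$1,105,259.30…
Final settlement = outstanding balance + penalty = R$1,370,811.3084… + R$1,105,259.30… = R$2,476,070.61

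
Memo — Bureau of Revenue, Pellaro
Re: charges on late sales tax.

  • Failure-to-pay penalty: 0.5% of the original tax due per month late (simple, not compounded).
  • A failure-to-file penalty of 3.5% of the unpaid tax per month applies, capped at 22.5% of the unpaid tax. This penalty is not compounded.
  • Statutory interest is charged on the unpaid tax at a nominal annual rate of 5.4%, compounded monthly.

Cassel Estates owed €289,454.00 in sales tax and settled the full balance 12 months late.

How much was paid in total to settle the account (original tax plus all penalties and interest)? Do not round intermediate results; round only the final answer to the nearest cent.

€387,971.62

Failure-to-file: 12 × 3.5% × €289,454.00 = €121,570.68, capped at 22.5% × €289,454.00 = €65,127.15
Failure-to-pay penalty = 0.5% × €289,454.00 × 12 mo = €17,367.24
Interest (5.4%/yr ÷ 12 = 0.45%/month): €289,454.00 × ((1 + 0.0045)^12 − 1) = €16,023.2333…
Total = €289,454.00 + €82,494.3900 + €16,023.2333… = €387,971.62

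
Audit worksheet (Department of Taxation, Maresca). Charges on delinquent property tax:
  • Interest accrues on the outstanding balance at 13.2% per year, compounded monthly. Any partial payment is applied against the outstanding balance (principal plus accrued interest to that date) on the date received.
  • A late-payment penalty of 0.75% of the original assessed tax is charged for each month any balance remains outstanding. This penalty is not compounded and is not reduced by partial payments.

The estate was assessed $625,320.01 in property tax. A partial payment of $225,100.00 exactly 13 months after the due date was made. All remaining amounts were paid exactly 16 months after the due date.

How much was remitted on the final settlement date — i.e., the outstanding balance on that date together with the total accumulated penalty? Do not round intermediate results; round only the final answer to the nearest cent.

$587,367.27

Monthly rate = 13.2% ÷ 12 = 1.1%
Balance at month 13: $625,320.0100 × (1 + 0.011)^13 = $720,887.2573…
After $225,100.00 payment: $720,887.2573… − $225,100.00 = $495,787.2573…
Balance at month 16: $495,787.2573… × (1 + 0.011)^3 = $512,328.8675…
Penalty: 16 × 0.75% × $625,320.01 = $75,038.40…
Final settlement = outstanding balance + penalty = $512,328.8675… + $75,038.40… = $587,367.27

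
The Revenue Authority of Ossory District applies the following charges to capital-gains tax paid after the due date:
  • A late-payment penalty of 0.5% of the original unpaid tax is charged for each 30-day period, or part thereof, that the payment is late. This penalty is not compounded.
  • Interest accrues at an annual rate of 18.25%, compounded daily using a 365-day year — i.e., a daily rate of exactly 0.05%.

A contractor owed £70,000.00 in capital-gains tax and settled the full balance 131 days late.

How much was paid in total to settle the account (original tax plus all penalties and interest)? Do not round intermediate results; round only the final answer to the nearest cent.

Penalty periods: ⌈131/30⌉ = 5; penalty = 5 × 0.5% × £70,000.00 = £1,750.00
Interest: £70,000.00 × ((1 + 0.0005)^131 − 1) = £70,000.00 × 0.06767526… = £4,737.2682…
Total = £70,000.00 + £1,750.0000 + £4,737.2682… = £76,487.27

£76,487.27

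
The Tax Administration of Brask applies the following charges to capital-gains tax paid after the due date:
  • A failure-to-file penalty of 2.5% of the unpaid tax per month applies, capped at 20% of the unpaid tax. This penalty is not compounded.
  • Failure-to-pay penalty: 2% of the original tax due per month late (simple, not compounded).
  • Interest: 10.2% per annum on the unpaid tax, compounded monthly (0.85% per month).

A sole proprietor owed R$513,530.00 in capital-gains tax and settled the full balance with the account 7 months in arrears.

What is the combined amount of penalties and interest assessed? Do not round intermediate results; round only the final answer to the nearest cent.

Failure-to-file: 7 × 2.5% × R$513,530.00 = R$89,867.75 (under the 20% cap)
Failure-to-pay penalty = 2% × R$513,530.00 × 7 mo = R$71,894.20
Interest: R$513,530.00 × ((1 + 0.0085)^7 − 1) = R$513,530.00 × 0.0610389… = R$31,345.3207…
Penalties + interest = R$161,761.9500 + R$31,345.3207… = R$193,107.27

R$193,107.27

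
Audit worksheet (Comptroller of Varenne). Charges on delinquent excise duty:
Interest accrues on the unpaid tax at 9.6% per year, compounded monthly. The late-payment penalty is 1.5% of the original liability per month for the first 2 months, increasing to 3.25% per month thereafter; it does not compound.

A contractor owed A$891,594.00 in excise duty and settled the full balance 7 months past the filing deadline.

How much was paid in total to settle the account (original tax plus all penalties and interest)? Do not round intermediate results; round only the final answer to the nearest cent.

A$1,114,369.52

Penalty, months 1–2: 2 × 1.5% × A$891,594.00 = A$26,747.82
Penalty, months 3–7: 5 × 3.25% × A$891,594.00 = A$144,884.03…
Interest (9.6%/yr ÷ 12 = 0.8%/month): A$891,594.00 × ((1 + 0.008)^7 − 1) = A$51,143.6721…
Total = A$891,594.00 + A$171,631.8450 + A$51,143.6721… = A$1,114,369.52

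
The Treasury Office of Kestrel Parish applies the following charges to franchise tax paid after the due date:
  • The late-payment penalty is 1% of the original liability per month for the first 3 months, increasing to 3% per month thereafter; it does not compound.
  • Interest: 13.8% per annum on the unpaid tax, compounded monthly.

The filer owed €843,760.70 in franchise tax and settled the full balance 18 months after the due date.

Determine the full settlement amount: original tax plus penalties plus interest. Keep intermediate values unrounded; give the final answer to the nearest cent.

Penalty, months 1–3: 3 × 1% × €843,760.70 = €25,312.82…
Penalty, months 4–18: 15 × 3% × €843,760.70 = €379,692.32…
Interest (13.8%/yr ÷ 12 = 1.15%/month): €843,760.70 × ((1 + 0.0115)^18 − 1) = €192,825.1143…
Total = €843,760.70 + €405,005.1360 + €192,825.1143… = €1,441,590.95

€1,441,590.95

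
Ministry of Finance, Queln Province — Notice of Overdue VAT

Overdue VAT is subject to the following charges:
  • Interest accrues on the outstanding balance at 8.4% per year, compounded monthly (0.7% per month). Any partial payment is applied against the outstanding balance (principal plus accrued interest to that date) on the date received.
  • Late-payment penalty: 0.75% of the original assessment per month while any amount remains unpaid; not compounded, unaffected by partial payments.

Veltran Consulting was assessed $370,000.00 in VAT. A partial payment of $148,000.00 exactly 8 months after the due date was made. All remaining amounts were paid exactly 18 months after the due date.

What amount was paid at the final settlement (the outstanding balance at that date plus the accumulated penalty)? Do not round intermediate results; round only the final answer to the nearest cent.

$310,757.71

Balance at month 8: $370,000.0000 × (1 + 0.007)^8 = $391,234.8095…
After $148,000.00 payment: $391,234.8095… − $148,000.00 = $243,234.8095…
Balance at month 18: $243,234.8095… × (1 + 0.007)^10 = $260,807.7141…
Penalty: 18 × 0.75% × $370,000.00 = $49,950.00
Final settlement = outstanding balance + penalty = $260,807.7141… + $49,950.00 = $310,757.71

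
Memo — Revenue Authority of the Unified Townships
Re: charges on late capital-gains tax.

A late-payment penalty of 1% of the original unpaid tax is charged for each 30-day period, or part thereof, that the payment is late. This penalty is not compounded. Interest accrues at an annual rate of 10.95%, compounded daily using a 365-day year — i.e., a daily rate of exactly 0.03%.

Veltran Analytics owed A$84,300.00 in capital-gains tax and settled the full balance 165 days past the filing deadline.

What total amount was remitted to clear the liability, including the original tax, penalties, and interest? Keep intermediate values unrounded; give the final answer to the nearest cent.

Penalty periods: ⌈165/30⌉ = 6; penalty = 6 × 1% × A$84,300.00 = A$5,058.00
Interest: A$84,300.00 × ((1 + 0.0003)^165 − 1) = A$84,300.00 × 0.05073779… = A$4,277.1959…
Total = A$84,300.00 + A$5,058.0000 + A$4,277.1959… = A$93,635.20

A$93,635.20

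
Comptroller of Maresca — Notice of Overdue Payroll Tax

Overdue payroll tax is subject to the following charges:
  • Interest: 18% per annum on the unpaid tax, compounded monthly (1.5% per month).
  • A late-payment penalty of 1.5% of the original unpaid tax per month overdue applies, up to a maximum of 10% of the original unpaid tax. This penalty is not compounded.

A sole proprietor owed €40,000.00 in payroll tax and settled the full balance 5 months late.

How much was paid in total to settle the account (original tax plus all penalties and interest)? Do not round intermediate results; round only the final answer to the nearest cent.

€46,091.36

Penalty: 5 × 1.5% × €40,000.00 = €3,000.00 (below the 10% cap of €4,000.00)
Interest: €40,000.00 × ((1 + 0.015)^5 − 1) = €40,000.00 × 0.0772840… = €3,091.3602…
Total = €40,000.00 + €3,000.0000 + €3,091.3602… = €46,091.36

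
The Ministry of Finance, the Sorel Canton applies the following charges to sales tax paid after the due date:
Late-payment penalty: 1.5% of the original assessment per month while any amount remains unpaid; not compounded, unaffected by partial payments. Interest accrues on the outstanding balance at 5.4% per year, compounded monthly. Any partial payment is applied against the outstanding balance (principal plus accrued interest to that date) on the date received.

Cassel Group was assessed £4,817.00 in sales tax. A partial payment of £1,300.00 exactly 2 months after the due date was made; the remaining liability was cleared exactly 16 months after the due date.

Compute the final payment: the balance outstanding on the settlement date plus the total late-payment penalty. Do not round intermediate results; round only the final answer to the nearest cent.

£4,947.52

Monthly rate = 5.4% ÷ 12 = 0.45%
Balance at month 2: £4,817.0000 × (1 + 0.0045)^2 = £4,860.4505…
After £1,300.00 payment: £4,860.4505… − £1,300.00 = £3,560.4505…
Balance at month 16: £3,560.4505… × (1 + 0.0045)^14 = £3,791.4395…
Penalty: 16 × 1.5% × £4,817.00 = £1,156.08
Final settlement = outstanding balance + penalty = £3,791.4395… + £1,156.08 = £4,947.52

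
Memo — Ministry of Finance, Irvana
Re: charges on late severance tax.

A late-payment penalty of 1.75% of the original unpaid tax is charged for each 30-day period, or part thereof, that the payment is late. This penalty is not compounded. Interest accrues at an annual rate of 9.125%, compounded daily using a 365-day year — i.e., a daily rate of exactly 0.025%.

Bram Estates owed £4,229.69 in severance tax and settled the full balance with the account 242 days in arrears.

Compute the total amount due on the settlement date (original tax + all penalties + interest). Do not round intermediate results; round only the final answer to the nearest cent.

Penalty periods: ⌈242/30⌉ = 9; penalty = 9 × 1.75% × £4,229.69 = £666.18…
Interest: £4,229.69 × ((1 + 0.00025)^242 − 1) = £4,229.69 × 0.06235956… = £263.7616…
Total = £4,229.69 + £666.1762… + £263.7616… = £5,159.63

£5,159.63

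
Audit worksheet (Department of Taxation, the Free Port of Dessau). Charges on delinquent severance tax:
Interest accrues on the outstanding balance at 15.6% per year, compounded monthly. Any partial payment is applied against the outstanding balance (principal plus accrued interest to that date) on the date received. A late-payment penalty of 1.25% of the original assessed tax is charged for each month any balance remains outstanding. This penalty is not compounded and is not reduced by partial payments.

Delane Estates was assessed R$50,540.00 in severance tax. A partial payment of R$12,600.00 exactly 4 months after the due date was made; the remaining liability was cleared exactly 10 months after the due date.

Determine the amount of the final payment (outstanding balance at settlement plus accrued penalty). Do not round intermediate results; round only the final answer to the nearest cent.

Monthly rate = 15.6% ÷ 12 = 1.3%
Balance at month 4: R$50,540.0000 × (1 + 0.013)^4 = R$53,219.7731…
After R$12,600.00 payment: R$53,219.7731… − R$12,600.00 = R$40,619.7731…
Balance at month 10: R$40,619.7731… × (1 + 0.013)^6 = R$43,892.8889…
Penalty: 10 × 1.25% × R$50,540.00 = R$6,317.50
Final settlement = outstanding balance + penalty = R$43,892.8889… + R$6,317.50 = R$50,210.39

R$50,210.39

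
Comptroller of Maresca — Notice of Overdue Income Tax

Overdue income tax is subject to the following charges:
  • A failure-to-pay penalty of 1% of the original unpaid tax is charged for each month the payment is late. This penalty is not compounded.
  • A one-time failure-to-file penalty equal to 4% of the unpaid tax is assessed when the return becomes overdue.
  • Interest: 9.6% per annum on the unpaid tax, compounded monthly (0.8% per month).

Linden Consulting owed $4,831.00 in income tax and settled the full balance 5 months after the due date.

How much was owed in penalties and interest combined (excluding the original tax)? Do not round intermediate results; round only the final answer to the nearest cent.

$631.15

Failure-to-file penalty: 4% × $4,831.00 = $193.24
Failure-to-pay penalty: 5 × 1% × $4,831.00 = $241.55
Interest: $4,831.00 × ((1 + 0.008)^5 − 1) = $4,831.00 × 0.0406451… = $196.3567…
Penalties + interest = $434.7900 + $196.3567… = $631.15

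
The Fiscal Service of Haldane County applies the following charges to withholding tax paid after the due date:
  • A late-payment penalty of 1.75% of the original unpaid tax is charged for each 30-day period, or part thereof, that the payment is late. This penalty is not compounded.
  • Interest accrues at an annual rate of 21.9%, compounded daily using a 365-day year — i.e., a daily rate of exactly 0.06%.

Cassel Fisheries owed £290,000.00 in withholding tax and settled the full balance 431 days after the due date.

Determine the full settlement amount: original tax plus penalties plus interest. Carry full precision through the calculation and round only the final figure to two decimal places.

£451,679.41

Penalty periods: ⌈431/30⌉ = 15; penalty = 15 × 1.75% × £290,000.00 = £76,125.00
Interest: £290,000.00 × ((1 + 0.0006)^431 − 1) = £290,000.00 × 0.29501522… = £85,554.4149…
Total = £290,000.00 + £76,125.0000 + £85,554.4149… = £451,679.41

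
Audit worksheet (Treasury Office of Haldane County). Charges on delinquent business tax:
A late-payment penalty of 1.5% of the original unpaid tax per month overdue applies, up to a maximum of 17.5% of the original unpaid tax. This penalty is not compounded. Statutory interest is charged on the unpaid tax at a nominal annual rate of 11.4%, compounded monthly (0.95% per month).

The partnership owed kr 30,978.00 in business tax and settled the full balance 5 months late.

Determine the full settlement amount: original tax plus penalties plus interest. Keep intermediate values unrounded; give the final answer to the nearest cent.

kr 34,801.03

Penalty: 5 × 1.5% × kr 30,978.00 = kr 2,323.35 (below the 17.5% cap of kr 5,421.15)
Interest: kr 30,978.00 × ((1 + 0.0095)^5 − 1) = kr 30,978.00 × 0.0484111… = kr 1,499.6795…
Total = kr 30,978.00 + kr 2,323.3500 + kr 1,499.6795… = kr 34,801.03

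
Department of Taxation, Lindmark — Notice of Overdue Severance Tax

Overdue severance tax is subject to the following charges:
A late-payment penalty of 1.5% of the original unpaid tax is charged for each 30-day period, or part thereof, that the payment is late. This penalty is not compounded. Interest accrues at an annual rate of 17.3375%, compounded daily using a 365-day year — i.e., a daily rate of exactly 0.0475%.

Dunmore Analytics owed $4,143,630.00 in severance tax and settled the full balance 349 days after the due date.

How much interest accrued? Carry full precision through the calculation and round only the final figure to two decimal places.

Interest: $4,143,630.00 × ((1 + 0.000475)^349 − 1) = $4,143,630.00 × 0.18026105… = $746,935.0852…

$746,935.09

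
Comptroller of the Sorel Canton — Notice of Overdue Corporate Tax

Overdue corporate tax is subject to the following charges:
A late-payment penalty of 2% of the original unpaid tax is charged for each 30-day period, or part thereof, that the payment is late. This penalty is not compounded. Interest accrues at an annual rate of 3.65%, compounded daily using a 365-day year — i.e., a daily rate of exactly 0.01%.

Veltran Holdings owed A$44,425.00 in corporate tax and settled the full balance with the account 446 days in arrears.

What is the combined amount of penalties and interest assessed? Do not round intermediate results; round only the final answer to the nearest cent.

Penalty periods: ⌈446/30⌉ = 15; penalty = 15 × 2% × A$44,425.00 = A$13,327.50
Interest: A$44,425.00 × ((1 + 0.0001)^446 − 1) = A$44,425.00 × 0.04560720… = A$2,026.0999…
Penalties + interest = A$13,327.5000 + A$2,026.0999… = A$15,353.60

A$15,353.60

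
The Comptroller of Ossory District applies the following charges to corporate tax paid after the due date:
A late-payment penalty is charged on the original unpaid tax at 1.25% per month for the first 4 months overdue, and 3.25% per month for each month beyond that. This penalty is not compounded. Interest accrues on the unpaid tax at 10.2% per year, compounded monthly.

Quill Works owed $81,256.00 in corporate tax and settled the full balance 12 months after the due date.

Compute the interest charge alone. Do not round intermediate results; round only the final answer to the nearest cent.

Interest (10.2%/yr ÷ 12 = 0.85%/month): $81,256.00 × ((1 + 0.0085)^12 − 1) = $8,686.7724…

$8,686.77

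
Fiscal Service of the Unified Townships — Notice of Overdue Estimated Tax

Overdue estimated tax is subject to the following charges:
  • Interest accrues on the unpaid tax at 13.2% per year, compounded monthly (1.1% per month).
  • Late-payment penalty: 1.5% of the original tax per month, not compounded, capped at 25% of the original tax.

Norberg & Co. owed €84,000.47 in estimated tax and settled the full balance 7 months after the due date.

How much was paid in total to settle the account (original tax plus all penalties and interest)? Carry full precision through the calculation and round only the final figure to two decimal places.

Penalty: 7 × 1.5% × €84,000.47 = €8,820.05… (below the 25% cap of €21,000.12…)
Interest: €84,000.47 × ((1 + 0.011)^7 − 1) = €84,000.47 × 0.0795881… = €6,685.4379…
Total = €84,000.47 + €8,820.0494… + €6,685.4379… = €99,505.96

€99,505.96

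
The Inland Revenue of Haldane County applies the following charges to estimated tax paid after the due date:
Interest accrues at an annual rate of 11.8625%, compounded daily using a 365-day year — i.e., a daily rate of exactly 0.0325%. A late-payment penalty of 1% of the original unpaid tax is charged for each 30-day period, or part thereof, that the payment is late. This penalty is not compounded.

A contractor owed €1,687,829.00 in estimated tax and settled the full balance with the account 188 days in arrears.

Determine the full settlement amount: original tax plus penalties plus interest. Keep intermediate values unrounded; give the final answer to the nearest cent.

€1,912,301.24

Penalty periods: ⌈188/30⌉ = 7; penalty = 7 × 1% × €1,687,829.00 = €118,148.03
Interest: €1,687,829.00 × ((1 + 0.000325)^188 − 1) = €1,687,829.00 × 0.06299466… = €106,324.2096…
Total = €1,687,829.00 + €118,148.0300 + €106,324.2096… = €1,912,301.24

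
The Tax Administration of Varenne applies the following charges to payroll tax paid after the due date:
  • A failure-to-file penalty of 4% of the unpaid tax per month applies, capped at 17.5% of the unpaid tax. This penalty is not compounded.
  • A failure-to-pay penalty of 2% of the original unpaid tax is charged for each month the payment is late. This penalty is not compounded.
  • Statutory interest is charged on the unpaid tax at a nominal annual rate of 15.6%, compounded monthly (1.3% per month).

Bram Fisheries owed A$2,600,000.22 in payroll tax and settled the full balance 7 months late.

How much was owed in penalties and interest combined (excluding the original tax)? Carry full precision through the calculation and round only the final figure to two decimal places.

A$1,065,030.04

Failure-to-file: 7 × 4% × A$2,600,000.22 = A$728,000.06…, capped at 17.5% × A$2,600,000.22 = A$455,000.04…
Failure-to-pay penalty: 7 × 2% × A$2,600,000.22 = A$364,000.03…
Interest: A$2,600,000.22 × ((1 + 0.013)^7 − 1) = A$2,600,000.22 × 0.0946269… = A$246,029.9672…
Penalties + interest = A$819,000.0693 + A$246,029.9672… = A$1,065,030.04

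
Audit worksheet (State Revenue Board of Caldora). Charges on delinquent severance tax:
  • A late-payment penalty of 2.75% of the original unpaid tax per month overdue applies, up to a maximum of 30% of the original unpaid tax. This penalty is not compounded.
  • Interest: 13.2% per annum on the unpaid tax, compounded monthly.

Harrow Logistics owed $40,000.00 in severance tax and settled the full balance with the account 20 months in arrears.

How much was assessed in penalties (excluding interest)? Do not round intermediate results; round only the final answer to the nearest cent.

$12,000.00

Penalty (uncapped): 20 × 2.75% × $40,000.00 = $22,000.00; cap = 30% × $40,000.00 = $12,000.00 → penalty = $12,000.00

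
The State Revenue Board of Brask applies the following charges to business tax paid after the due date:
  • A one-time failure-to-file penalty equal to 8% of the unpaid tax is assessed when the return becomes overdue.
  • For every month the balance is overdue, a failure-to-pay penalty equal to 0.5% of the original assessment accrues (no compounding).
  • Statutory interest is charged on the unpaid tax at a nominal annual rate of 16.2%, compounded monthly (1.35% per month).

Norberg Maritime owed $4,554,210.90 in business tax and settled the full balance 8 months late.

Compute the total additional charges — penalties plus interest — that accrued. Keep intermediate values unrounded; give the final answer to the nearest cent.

Failure-to-file penalty: 8% × $4,554,210.90 = $364,336.87…
Failure-to-pay penalty: 8 × 0.5% × $4,554,210.90 = $182,168.44…
Interest: $4,554,210.90 × ((1 + 0.0135)^8 − 1) = $4,554,210.90 × 0.1132431… = $515,733.1031…
Penalties + interest = $546,505.3080 + $515,733.1031… = $1,062,238.41

$1,062,238.41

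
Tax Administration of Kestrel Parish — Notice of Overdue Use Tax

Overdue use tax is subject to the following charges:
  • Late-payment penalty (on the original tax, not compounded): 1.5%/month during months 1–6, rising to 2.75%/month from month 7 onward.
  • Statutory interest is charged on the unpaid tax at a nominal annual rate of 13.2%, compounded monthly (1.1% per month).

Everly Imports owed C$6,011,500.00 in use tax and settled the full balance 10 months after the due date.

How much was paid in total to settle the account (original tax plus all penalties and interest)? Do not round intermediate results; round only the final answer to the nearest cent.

Penalty, months 1–6: 6 × 1.5% × C$6,011,500.00 = C$541,035.00
Penalty, months 7–10: 4 × 2.75% × C$6,011,500.00 = C$661,265.00
Interest: C$6,011,500.00 × ((1 + 0.011)^10 − 1) = C$6,011,500.00 × 0.1156078… = C$694,976.5035…
Total = C$6,011,500.00 + C$1,202,300.0000 + C$694,976.5035… = C$7,908,776.50

C$7,908,776.50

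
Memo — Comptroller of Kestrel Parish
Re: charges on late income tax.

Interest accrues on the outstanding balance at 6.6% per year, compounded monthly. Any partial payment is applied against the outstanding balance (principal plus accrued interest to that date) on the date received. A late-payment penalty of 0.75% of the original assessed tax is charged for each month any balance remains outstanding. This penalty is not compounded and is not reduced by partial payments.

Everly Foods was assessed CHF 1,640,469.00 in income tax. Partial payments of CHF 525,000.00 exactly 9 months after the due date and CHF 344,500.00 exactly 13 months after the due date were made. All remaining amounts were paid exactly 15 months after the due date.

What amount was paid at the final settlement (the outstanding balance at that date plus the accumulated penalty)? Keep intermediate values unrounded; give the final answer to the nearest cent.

CHF 1,074,832.36

Monthly rate = 6.6% ÷ 12 = 0.55%
Balance at month 9: CHF 1,640,469.0000 × (1 + 0.0055)^9 = CHF 1,723,481.8028…
After CHF 525,000.00 payment: CHF 1,723,481.8028… − CHF 525,000.00 = CHF 1,198,481.8028…
Balance at month 13: CHF 1,198,481.8028… × (1 + 0.0055)^4 = CHF 1,225,066.7256…
After CHF 344,500.00 payment: CHF 1,225,066.7256… − CHF 344,500.00 = CHF 880,566.7256…
Balance at month 15: CHF 880,566.7256… × (1 + 0.0055)^2 = CHF 890,279.5967…
Penalty: 15 × 0.75% × CHF 1,640,469.00 = CHF 184,552.76…
Final settlement = outstanding balance + penalty = CHF 890,279.5967… + CHF 184,552.76… = CHF 1,074,832.36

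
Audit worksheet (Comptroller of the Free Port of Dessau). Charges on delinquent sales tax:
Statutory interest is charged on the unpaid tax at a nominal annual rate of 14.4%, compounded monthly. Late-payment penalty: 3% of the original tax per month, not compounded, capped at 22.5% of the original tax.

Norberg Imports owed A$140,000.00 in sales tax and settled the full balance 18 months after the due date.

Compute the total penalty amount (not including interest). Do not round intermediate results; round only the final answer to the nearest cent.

Penalty (uncapped): 18 × 3% × A$140,000.00 = A$75,600.00; cap = 22.5% × A$140,000.00 = A$31,500.00 → penalty = A$31,500.00

A$31,500.00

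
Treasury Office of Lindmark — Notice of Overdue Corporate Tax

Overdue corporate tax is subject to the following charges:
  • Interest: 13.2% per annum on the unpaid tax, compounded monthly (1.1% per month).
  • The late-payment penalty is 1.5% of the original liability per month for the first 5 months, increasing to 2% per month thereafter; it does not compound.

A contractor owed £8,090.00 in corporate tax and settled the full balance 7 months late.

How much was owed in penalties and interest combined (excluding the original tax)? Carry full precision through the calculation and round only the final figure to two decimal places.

£1,574.22

Penalty, months 1–5: 5 × 1.5% × £8,090.00 = £606.75
Penalty, months 6–7: 2 × 2% × £8,090.00 = £323.60
Interest: £8,090.00 × ((1 + 0.011)^7 − 1) = £8,090.00 × 0.0795881… = £643.8677…
Penalties + interest = £930.3500 + £643.8677… = £1,574.22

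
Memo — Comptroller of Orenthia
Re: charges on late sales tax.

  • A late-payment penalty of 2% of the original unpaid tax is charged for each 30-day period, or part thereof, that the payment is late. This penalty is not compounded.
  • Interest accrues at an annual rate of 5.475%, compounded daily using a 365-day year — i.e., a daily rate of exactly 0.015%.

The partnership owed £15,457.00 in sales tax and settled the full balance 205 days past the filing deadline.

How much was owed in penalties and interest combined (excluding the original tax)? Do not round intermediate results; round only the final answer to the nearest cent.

£2,646.63

Penalty periods: ⌈205/30⌉ = 7; penalty = 7 × 2% × £15,457.00 = £2,163.98
Interest: £15,457.00 × ((1 + 0.00015)^205 − 1) = £15,457.00 × 0.03122529… = £482.6493…
Penalties + interest = £2,163.9800 + £482.6493… = £2,646.63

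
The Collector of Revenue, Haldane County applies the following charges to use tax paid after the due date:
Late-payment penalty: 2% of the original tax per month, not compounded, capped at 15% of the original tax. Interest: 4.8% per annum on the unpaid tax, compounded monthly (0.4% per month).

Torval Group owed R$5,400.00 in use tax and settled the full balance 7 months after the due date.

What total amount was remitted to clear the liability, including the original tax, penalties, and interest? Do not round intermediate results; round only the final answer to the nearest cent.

Penalty: 7 × 2% × R$5,400.00 = R$756.00 (below the 15% cap of R$810.00)
Interest: R$5,400.00 × ((1 + 0.004)^7 − 1) = R$5,400.00 × 0.0283382… = R$153.0265…
Total = R$5,400.00 + R$756.0000 + R$153.0265… = R$6,309.03

R$6,309.03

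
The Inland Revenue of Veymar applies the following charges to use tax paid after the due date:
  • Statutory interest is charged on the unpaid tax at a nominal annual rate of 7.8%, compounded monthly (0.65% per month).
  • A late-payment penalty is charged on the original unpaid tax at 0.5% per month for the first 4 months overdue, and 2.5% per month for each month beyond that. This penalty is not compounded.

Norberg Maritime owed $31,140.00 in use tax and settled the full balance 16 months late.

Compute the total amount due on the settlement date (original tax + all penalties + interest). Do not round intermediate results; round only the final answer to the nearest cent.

$44,506.13

Penalty, months 1–4: 4 × 0.5% × $31,140.00 = $622.80
Penalty, months 5–16: 12 × 2.5% × $31,140.00 = $9,342.00
Interest: $31,140.00 × ((1 + 0.0065)^16 − 1) = $31,140.00 × 0.1092271… = $3,401.3316…
Total = $31,140.00 + $9,964.8000 + $3,401.3316… = $44,506.13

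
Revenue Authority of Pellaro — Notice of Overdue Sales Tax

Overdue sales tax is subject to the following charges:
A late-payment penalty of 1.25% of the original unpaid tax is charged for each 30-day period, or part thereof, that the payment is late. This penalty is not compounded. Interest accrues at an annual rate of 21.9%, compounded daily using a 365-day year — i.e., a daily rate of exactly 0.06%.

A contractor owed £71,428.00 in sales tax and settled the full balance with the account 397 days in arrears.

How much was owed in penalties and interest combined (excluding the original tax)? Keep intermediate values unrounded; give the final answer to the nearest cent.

£31,704.91

Penalty periods: ⌈397/30⌉ = 14; penalty = 14 × 1.25% × £71,428.00 = £12,499.90
Interest: £71,428.00 × ((1 + 0.0006)^397 − 1) = £71,428.00 × 0.26887232… = £19,205.0120…
Penalties + interest = £12,499.9000 + £19,205.0120… = £31,704.91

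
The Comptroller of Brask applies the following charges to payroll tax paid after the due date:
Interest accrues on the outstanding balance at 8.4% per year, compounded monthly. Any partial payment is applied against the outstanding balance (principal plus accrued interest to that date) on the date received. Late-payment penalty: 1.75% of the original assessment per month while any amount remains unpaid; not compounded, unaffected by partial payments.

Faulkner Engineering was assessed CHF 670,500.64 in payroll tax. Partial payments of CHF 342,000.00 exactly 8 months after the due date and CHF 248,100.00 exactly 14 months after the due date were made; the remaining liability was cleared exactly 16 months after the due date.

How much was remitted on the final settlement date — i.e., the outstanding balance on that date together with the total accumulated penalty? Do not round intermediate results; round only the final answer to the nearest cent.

CHF 324,197.80

Monthly rate = 8.4% ÷ 12 = 0.7%
Balance at month 8: CHF 670,500.6400 × (1 + 0.007)^8 = CHF 708,981.5950…
After CHF 342,000.00 payment: CHF 708,981.5950… − CHF 342,000.00 = CHF 366,981.5950…
Balance at month 14: CHF 366,981.5950… × (1 + 0.007)^6 = CHF 382,667.0842…
After CHF 248,100.00 payment: CHF 382,667.0842… − CHF 248,100.00 = CHF 134,567.0842…
Balance at month 16: CHF 134,567.0842… × (1 + 0.007)^2 = CHF 136,457.6172…
Penalty: 16 × 1.75% × CHF 670,500.64 = CHF 187,740.18…
Final settlement = outstanding balance + penalty = CHF 136,457.6172… + CHF 187,740.18… = CHF 324,197.80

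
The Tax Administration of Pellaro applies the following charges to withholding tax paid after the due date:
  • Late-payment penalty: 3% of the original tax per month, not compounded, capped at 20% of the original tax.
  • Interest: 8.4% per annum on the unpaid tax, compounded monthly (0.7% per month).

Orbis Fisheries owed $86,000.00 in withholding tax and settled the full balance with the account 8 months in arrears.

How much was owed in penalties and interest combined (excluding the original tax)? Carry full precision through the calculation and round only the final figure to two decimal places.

Penalty (uncapped): 8 × 3% × $86,000.00 = $20,640.00; cap = 20% × $86,000.00 = $17,200.00 → penalty = $17,200.00
Interest: $86,000.00 × ((1 + 0.007)^8 − 1) = $86,000.00 × 0.0573914… = $4,935.6584…
Penalties + interest = $17,200.0000 + $4,935.6584… = $22,135.66

$22,135.66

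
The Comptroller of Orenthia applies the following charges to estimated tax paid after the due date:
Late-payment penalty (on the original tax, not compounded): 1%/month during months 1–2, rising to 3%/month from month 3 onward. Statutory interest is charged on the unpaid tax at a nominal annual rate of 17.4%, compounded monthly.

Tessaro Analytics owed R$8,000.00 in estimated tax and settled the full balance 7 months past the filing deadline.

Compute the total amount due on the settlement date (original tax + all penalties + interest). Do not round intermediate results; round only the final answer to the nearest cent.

Penalty, months 1–2: 2 × 1% × R$8,000.00 = R$160.00
Penalty, months 3–7: 5 × 3% × R$8,000.00 = R$1,200.00
Interest (17.4%/yr ÷ 12 = 1.45%/month): R$8,000.00 × ((1 + 0.0145)^7 − 1) = R$848.1881…
Total = R$8,000.00 + R$1,360.0000 + R$848.1881… = R$10,208.19

R$10,208.19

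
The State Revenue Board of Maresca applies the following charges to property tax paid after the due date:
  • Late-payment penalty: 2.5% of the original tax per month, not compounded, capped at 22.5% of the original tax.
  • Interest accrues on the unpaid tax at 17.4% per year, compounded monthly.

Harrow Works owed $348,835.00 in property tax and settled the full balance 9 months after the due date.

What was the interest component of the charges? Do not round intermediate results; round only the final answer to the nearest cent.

Interest (17.4%/yr ÷ 12 = 1.45%/month): $348,835.00 × ((1 + 0.0145)^9 − 1) = $48,254.6023…

$48,254.60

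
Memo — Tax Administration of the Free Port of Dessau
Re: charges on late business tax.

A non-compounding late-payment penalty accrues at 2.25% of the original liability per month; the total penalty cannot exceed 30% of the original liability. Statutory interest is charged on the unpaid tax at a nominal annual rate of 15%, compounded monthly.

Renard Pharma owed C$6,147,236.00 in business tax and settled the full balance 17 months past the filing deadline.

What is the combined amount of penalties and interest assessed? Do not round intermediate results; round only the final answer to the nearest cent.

Penalty (uncapped): 17 × 2.25% × C$6,147,236.00 = C$2,351,317.77; cap = 30% × C$6,147,236.00 = C$1,844,170.80 → penalty = C$1,844,170.80
Interest (15%/yr ÷ 12 = 1.25%/month): C$6,147,236.00 × ((1 + 0.0125)^17 − 1) = C$1,445,449.8055…
Penalties + interest = C$1,844,170.8000 + C$1,445,449.8055… = C$3,289,620.61

C$3,289,620.61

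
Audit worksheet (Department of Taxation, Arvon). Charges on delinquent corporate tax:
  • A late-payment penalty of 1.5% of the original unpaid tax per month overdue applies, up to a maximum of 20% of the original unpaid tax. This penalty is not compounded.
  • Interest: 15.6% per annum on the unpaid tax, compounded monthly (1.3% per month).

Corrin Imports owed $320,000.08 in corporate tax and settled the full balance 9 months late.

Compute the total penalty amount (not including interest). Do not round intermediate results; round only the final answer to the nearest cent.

Penalty: 9 × 1.5% × $320,000.08 = $43,200.01… (below the 20% cap of $64,000.02…)

$43,200.01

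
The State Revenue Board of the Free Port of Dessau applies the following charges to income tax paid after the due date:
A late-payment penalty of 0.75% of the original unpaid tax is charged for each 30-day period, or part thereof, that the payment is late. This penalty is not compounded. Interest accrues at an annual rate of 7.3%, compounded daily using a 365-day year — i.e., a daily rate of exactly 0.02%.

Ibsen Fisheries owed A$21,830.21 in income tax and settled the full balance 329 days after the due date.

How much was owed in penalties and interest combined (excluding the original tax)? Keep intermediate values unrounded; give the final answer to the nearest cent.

A$3,285.58

Penalty periods: ⌈329/30⌉ = 11; penalty = 11 × 0.75% × A$21,830.21 = A$1,800.99…
Interest: A$21,830.21 × ((1 + 0.0002)^329 − 1) = A$21,830.21 × 0.06800607… = A$1,484.5867…
Penalties + interest = A$1,800.9923… + A$1,484.5867… = A$3,285.58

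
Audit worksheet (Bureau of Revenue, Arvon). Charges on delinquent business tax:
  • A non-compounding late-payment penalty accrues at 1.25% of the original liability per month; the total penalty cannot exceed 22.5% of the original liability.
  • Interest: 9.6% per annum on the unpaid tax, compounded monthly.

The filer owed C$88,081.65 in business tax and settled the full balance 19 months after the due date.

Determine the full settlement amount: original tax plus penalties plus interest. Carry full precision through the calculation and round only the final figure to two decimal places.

C$122,297.53

Penalty (uncapped): 19 × 1.25% × C$88,081.65 = C$20,919.39…; cap = 22.5% × C$88,081.65 = C$19,818.37… → penalty = C$19,818.37…
Interest (9.6%/yr ÷ 12 = 0.8%/month): C$88,081.65 × ((1 + 0.008)^19 − 1) = C$14,397.5087…
Total = C$88,081.65 + C$19,818.3713… + C$14,397.5087… = C$122,297.53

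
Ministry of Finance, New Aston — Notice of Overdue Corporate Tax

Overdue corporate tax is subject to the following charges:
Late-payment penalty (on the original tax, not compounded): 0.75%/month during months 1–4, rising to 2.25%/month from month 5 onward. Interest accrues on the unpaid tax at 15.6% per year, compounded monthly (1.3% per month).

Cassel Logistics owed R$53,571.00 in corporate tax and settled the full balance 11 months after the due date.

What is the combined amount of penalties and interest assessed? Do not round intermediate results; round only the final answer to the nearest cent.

R$18,223.09

Penalty, months 1–4: 4 × 0.75% × R$53,571.00 = R$1,607.13
Penalty, months 5–11: 7 × 2.25% × R$53,571.00 = R$8,437.43…
Interest: R$53,571.00 × ((1 + 0.013)^11 − 1) = R$53,571.00 × 0.1526671… = R$8,178.5294…
Penalties + interest = R$10,044.5625 + R$8,178.5294… = R$18,223.09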